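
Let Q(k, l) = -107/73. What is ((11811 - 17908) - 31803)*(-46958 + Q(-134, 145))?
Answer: 129922753900/73 ≈ 1.7798e+9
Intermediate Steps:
Q(k, l) = -107/73 (Q(k, l) = -107*1/73 = -107/73)
((11811 - 17908) - 31803)*(-46958 + Q(-134, 145)) = ((11811 - 17908) - 31803)*(-46958 - 107/73) = (-6097 - 31803)*(-3428041/73) = -37900*(-3428041/73) = 129922753900/73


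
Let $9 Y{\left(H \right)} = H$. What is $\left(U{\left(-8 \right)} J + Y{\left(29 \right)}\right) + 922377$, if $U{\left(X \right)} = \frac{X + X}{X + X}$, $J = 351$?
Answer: $\frac{8304581}{9} \approx 9.2273 \cdot 10^{5}$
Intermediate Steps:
$Y{\left(H \right)} = \frac{H}{9}$
$U{\left(X \right)} = 1$ ($U{\left(X \right)} = \frac{2 X}{2 X} = 2 X \frac{1}{2 X} = 1$)
$\left(U{\left(-8 \right)} J + Y{\left(29 \right)}\right) + 922377 = \left(1 \cdot 351 + \frac{1}{9} \cdot 29\right) + 922377 = \left(351 + \frac{29}{9}\right) + 922377 = \frac{3188}{9} + 922377 = \frac{8304581}{9}$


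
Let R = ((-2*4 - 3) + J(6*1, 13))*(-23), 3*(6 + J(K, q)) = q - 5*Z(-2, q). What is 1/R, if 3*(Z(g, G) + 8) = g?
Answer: -9/368 ≈ -0.024457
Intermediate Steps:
Z(g, G) = -8 + g/3
J(K, q) = 76/9 + q/3 (J(K, q) = -6 + (q - 5*(-8 + (⅓)*(-2)))/3 = -6 + (q - 5*(-8 - ⅔))/3 = -6 + (q - 5*(-26/3))/3 = -6 + (q + 130/3)/3 = -6 + (130/3 + q)/3 = -6 + (130/9 + q/3) = 76/9 + q/3)
R = -368/9 (R = ((-2*4 - 3) + (76/9 + (⅓)*13))*(-23) = ((-8 - 3) + (76/9 + 13/3))*(-23) = (-11 + 115/9)*(-23) = (16/9)*(-23) = -368/9 ≈ -40.889)
1/R = 1/(-368/9) = -9/368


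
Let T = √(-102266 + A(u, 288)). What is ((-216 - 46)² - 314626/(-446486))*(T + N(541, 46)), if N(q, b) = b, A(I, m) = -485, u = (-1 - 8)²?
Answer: 704924691030/223243 + 15324449805*I*√102751/223243 ≈ 3.1577e+6 + 2.2004e+7*I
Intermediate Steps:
u = 81 (u = (-9)² = 81)
T = I*√102751 (T = √(-102266 - 485) = √(-102751) = I*√102751 ≈ 320.55*I)
((-216 - 46)² - 314626/(-446486))*(T + N(541, 46)) = ((-216 - 46)² - 314626/(-446486))*(I*√102751 + 46) = ((-262)² - 314626*(-1/446486))*(46 + I*√102751) = (68644 + 157313/223243)*(46 + I*√102751) = 15324449805*(46 + I*√102751)/223243 = 704924691030/223243 + 15324449805*I*√102751/223243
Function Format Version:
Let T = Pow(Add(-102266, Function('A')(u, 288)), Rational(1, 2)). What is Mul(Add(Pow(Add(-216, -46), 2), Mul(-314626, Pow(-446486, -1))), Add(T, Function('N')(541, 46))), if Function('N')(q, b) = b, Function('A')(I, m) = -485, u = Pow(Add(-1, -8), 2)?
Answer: Add(Rational(704924691030, 223243), Mul(Rational(15324449805, 223243), I, Pow(102751, Rational(1, 2)))) ≈ Add(3.1577e+6, Mul(2.2004e+7, I))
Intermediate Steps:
u = 81 (u = Pow(-9, 2) = 81)
T = Mul(I, Pow(102751, Rational(1, 2))) (T = Pow(Add(-102266, -485), Rational(1, 2)) = Pow(-102751, Rational(1, 2)) = Mul(I, Pow(102751, Rational(1, 2))) ≈ Mul(320.55, I))
Mul(Add(Pow(Add(-216, -46), 2), Mul(-314626, Pow(-446486, -1))), Add(T, Function('N')(541, 46))) = Mul(Add(Pow(Add(-216, -46), 2), Mul(-314626, Pow(-446486, -1))), Add(Mul(I, Pow(102751, Rational(1, 2))), 46)) = Mul(Add(Pow(-262, 2), Mul(-314626, Rational(-1, 446486))), Add(46, Mul(I, Pow(102751, Rational(1, 2))))) = Mul(Add(68644, Rational(157313, 223243)), Add(46, Mul(I, Pow(102751, Rational(1, 2))))) = Mul(Rational(15324449805, 223243), Add(46, Mul(I, Pow(102751, Rational(1, 2))))) = Add(Rational(704924691030, 223243), Mul(Rational(15324449805, 223243), I, Pow(102751, Rational(1, 2))))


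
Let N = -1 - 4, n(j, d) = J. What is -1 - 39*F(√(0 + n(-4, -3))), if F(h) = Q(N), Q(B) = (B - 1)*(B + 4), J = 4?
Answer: -235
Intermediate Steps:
n(j, d) = 4
N = -5
Q(B) = (-1 + B)*(4 + B)
F(h) = 6 (F(h) = -4 + (-5)² + 3*(-5) = -4 + 25 - 15 = 6)
-1 - 39*F(√(0 + n(-4, -3))) = -1 - 39*6 = -1 - 234 = -235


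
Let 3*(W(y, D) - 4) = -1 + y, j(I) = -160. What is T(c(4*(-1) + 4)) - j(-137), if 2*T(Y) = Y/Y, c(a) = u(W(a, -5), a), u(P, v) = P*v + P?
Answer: 321/2 ≈ 160.50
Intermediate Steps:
W(y, D) = 11/3 + y/3 (W(y, D) = 4 + (-1 + y)/3 = 4 + (-⅓ + y/3) = 11/3 + y/3)
u(P, v) = P + P*v
c(a) = (1 + a)*(11/3 + a/3) (c(a) = (11/3 + a/3)*(1 + a) = (1 + a)*(11/3 + a/3))
T(Y) = ½ (T(Y) = (Y/Y)/2 = (½)*1 = ½)
T(c(4*(-1) + 4)) - j(-137) = ½ - 1*(-160) = ½ + 160 = 321/2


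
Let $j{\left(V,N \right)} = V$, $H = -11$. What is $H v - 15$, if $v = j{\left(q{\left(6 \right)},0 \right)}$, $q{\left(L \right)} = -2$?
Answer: $7$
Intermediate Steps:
$v = -2$
$H v - 15 = \left(-11\right) \left(-2\right) - 15 = 22 - 15 = 7$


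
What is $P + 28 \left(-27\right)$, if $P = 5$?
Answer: $-751$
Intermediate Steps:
$P + 28 \left(-27\right) = 5 + 28 \left(-27\right) = 5 - 756 = -751$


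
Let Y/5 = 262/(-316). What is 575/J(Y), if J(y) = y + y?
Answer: -9085/131 ≈ -69.351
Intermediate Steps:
Y = -655/158 (Y = 5*(262/(-316)) = 5*(262*(-1/316)) = 5*(-131/158) = -655/158 ≈ -4.1456)
J(y) = 2*y
575/J(Y) = 575/((2*(-655/158))) = 575/(-655/79) = 575*(-79/655) = -9085/131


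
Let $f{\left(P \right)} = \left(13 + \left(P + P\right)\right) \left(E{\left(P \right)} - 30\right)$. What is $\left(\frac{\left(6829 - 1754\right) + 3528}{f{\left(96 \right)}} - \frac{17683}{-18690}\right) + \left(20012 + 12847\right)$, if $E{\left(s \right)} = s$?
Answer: $\frac{138494044456}{4214595} \approx 32861.0$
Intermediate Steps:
$f{\left(P \right)} = \left(-30 + P\right) \left(13 + 2 P\right)$ ($f{\left(P \right)} = \left(13 + \left(P + P\right)\right) \left(P - 30\right) = \left(13 + 2 P\right) \left(-30 + P\right) = \left(-30 + P\right) \left(13 + 2 P\right)$)
$\left(\frac{\left(6829 - 1754\right) + 3528}{f{\left(96 \right)}} - \frac{17683}{-18690}\right) + \left(20012 + 12847\right) = \left(\frac{\left(6829 - 1754\right) + 3528}{-390 - 4512 + 2 \cdot 96^{2}} - \frac{17683}{-18690}\right) + \left(20012 + 12847\right) = \left(\frac{5075 + 3528}{-390 - 4512 + 2 \cdot 9216} - - \frac{17683}{18690}\right) + 32859 = \left(\frac{8603}{-390 - 4512 + 18432} + \frac{17683}{18690}\right) + 32859 = \left(\frac{8603}{13530} + \frac{17683}{18690}\right) + 32859 = \frac{6667351}{4214595} + 32859 = \frac{138494044456}{4214595}$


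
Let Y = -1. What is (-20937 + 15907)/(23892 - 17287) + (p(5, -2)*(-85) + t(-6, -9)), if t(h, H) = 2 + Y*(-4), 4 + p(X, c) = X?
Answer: -105365/1321 ≈ -79.762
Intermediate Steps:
p(X, c) = -4 + X
t(h, H) = 6 (t(h, H) = 2 - 1*(-4) = 2 + 4 = 6)
(-20937 + 15907)/(23892 - 17287) + (p(5, -2)*(-85) + t(-6, -9)) = (-20937 + 15907)/(23892 - 17287) + ((-4 + 5)*(-85) + 6) = -5030/6605 + (1*(-85) + 6) = -5030*1/6605 + (-85 + 6) = -1006/1321 - 79 = -105365/1321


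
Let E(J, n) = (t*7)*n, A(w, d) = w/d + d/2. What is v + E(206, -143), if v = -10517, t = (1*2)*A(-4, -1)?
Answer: -17524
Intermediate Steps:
A(w, d) = d/2 + w/d (A(w, d) = w/d + d*(1/2) = w/d + d/2 = d/2 + w/d)
t = 7 (t = (1*2)*((1/2)*(-1) - 4/(-1)) = 2*(-1/2 - 4*(-1)) = 2*(-1/2 + 4) = 2*(7/2) = 7)
E(J, n) = 49*n (E(J, n) = (7*7)*n = 49*n)
v + E(206, -143) = -10517 + 49*(-143) = -10517 - 7007 = -17524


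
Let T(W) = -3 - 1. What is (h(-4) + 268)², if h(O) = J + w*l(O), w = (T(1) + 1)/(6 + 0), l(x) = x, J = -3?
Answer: 71289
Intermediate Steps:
T(W) = -4
w = -½ (w = (-4 + 1)/(6 + 0) = -3/6 = -3*⅙ = -½ ≈ -0.50000)
h(O) = -3 - O/2
(h(-4) + 268)² = ((-3 - ½*(-4)) + 268)² = ((-3 + 2) + 268)² = (-1 + 268)² = 267² = 71289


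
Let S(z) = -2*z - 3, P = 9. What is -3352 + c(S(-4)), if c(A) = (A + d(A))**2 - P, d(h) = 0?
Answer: -3336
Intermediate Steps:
S(z) = -3 - 2*z
c(A) = -9 + A**2 (c(A) = (A + 0)**2 - 1*9 = A**2 - 9 = -9 + A**2)
-3352 + c(S(-4)) = -3352 + (-9 + (-3 - 2*(-4))**2) = -3352 + (-9 + (-3 + 8)**2) = -3352 + (-9 + 5**2) = -3352 + (-9 + 25) = -3352 + 16 = -3336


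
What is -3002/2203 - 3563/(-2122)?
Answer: 1479045/4674766 ≈ 0.31639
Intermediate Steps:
-3002/2203 - 3563/(-2122) = -3002*1/2203 - 3563*(-1/2122) = -3002/2203 + 3563/2122 = 1479045/4674766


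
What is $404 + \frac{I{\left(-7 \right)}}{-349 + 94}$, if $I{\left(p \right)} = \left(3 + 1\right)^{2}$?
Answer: $\frac{103004}{255} \approx 403.94$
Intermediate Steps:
$I{\left(p \right)} = 16$ ($I{\left(p \right)} = 4^{2} = 16$)
$404 + \frac{I{\left(-7 \right)}}{-349 + 94} = 404 + \frac{16}{-349 + 94} = 404 + \frac{16}{-255} = 404 + 16 \left(- \frac{1}{255}\right) = 404 - \frac{16}{255} = \frac{103004}{255}$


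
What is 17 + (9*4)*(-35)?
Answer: -1243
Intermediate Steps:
17 + (9*4)*(-35) = 17 + 36*(-35) = 17 - 1260 = -1243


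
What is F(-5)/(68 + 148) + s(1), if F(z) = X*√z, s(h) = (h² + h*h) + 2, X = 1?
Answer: 4 + I*√5/216 ≈ 4.0 + 0.010352*I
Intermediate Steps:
s(h) = 2 + 2*h² (s(h) = (h² + h²) + 2 = 2*h² + 2 = 2 + 2*h²)
F(z) = √z (F(z) = 1*√z = √z)
F(-5)/(68 + 148) + s(1) = √(-5)/(68 + 148) + (2 + 2*1²) = (I*√5)/216 + (2 + 2*1) = (I*√5)/216 + (2 + 2) = I*√5/216 + 4 = 4 + I*√5/216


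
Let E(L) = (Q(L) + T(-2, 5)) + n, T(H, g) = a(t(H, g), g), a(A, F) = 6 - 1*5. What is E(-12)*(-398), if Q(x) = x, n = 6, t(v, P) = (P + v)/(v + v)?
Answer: 1990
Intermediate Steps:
t(v, P) = (P + v)/(2*v) (t(v, P) = (P + v)/((2*v)) = (P + v)*(1/(2*v)) = (P + v)/(2*v))
a(A, F) = 1 (a(A, F) = 6 - 5 = 1)
T(H, g) = 1
E(L) = 7 + L (E(L) = (L + 1) + 6 = (1 + L) + 6 = 7 + L)
E(-12)*(-398) = (7 - 12)*(-398) = -5*(-398) = 1990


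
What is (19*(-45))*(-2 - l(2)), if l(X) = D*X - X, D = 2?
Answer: 3420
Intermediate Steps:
l(X) = X (l(X) = 2*X - X = X)
(19*(-45))*(-2 - l(2)) = (19*(-45))*(-2 - 1*2) = -855*(-2 - 2) = -855*(-4) = 3420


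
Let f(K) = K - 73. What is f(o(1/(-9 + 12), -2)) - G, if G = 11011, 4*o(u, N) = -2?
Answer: -22169/2 ≈ -11085.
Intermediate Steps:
o(u, N) = -1/2 (o(u, N) = (1/4)*(-2) = -1/2)
f(K) = -73 + K
f(o(1/(-9 + 12), -2)) - G = (-73 - 1/2) - 1*11011 = -147/2 - 11011 = -22169/2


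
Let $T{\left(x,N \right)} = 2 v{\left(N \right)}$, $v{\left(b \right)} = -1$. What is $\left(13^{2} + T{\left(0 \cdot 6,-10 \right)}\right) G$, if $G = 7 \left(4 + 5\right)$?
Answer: $10521$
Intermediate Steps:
$G = 63$ ($G = 7 \cdot 9 = 63$)
$T{\left(x,N \right)} = -2$ ($T{\left(x,N \right)} = 2 \left(-1\right) = -2$)
$\left(13^{2} + T{\left(0 \cdot 6,-10 \right)}\right) G = \left(13^{2} - 2\right) 63 = \left(169 - 2\right) 63 = 167 \cdot 63 = 10521$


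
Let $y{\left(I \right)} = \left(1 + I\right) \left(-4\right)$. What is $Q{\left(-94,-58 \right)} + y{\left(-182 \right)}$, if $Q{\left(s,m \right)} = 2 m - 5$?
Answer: $603$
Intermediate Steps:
$Q{\left(s,m \right)} = -5 + 2 m$
$y{\left(I \right)} = -4 - 4 I$
$Q{\left(-94,-58 \right)} + y{\left(-182 \right)} = \left(-5 + 2 \left(-58\right)\right) - -724 = \left(-5 - 116\right) + \left(-4 + 728\right) = -121 + 724 = 603$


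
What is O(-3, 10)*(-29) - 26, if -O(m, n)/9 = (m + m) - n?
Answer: -4202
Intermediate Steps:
O(m, n) = -18*m + 9*n (O(m, n) = -9*((m + m) - n) = -9*(2*m - n) = -9*(-n + 2*m) = -18*m + 9*n)
O(-3, 10)*(-29) - 26 = (-18*(-3) + 9*10)*(-29) - 26 = (54 + 90)*(-29) - 26 = 144*(-29) - 26 = -4176 - 26 = -4202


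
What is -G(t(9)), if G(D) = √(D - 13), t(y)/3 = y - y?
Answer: -I*√13 ≈ -3.6056*I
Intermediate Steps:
t(y) = 0 (t(y) = 3*(y - y) = 3*0 = 0)
G(D) = √(-13 + D)
-G(t(9)) = -√(-13 + 0) = -√(-13) = -I*√13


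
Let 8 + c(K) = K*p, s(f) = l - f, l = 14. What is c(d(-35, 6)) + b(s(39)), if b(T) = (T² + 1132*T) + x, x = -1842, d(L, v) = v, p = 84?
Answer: -29021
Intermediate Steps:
s(f) = 14 - f
c(K) = -8 + 84*K (c(K) = -8 + K*84 = -8 + 84*K)
b(T) = -1842 + T² + 1132*T (b(T) = (T² + 1132*T) - 1842 = -1842 + T² + 1132*T)
c(d(-35, 6)) + b(s(39)) = (-8 + 84*6) + (-1842 + (14 - 1*39)² + 1132*(14 - 1*39)) = (-8 + 504) + (-1842 + (14 - 39)² + 1132*(14 - 39)) = 496 + (-1842 + (-25)² + 1132*(-25)) = 496 + (-1842 + 625 - 28300) = 496 - 29517 = -29021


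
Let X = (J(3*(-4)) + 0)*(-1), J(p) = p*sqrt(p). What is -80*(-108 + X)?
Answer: 8640 - 1920*I*sqrt(3) ≈ 8640.0 - 3325.5*I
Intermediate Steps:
J(p) = p**(3/2)
X = 24*I*sqrt(3) (X = ((3*(-4))**(3/2) + 0)*(-1) = ((-12)**(3/2) + 0)*(-1) = (-24*I*sqrt(3) + 0)*(-1) = -24*I*sqrt(3)*(-1) = 24*I*sqrt(3) ≈ 41.569*I)
-80*(-108 + X) = -80*(-108 + 24*I*sqrt(3)) = 8640 - 1920*I*sqrt(3)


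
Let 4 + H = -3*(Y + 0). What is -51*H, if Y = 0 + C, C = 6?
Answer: 1122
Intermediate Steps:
Y = 6 (Y = 0 + 6 = 6)
H = -22 (H = -4 - 3*(6 + 0) = -4 - 3*6 = -4 - 18 = -22)
-51*H = -51*(-22) = 1122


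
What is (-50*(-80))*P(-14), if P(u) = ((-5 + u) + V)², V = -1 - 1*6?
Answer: 2704000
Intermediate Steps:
V = -7 (V = -1 - 6 = -7)
P(u) = (-12 + u)² (P(u) = ((-5 + u) - 7)² = (-12 + u)²)
(-50*(-80))*P(-14) = (-50*(-80))*(-12 - 14)² = 4000*(-26)² = 4000*676 = 2704000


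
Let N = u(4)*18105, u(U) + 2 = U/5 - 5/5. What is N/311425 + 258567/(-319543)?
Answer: -93251945208/99513678775 ≈ -0.93708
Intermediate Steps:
u(U) = -3 + U/5 (u(U) = -2 + (U/5 - 5/5) = -2 + (U*(⅕) - 5*⅕) = -2 + (U/5 - 1) = -2 + (-1 + U/5) = -3 + U/5)
N = -39831 (N = (-3 + (⅕)*4)*18105 = (-3 + ⅘)*18105 = -11/5*18105 = -39831)
N/311425 + 258567/(-319543) = -39831/311425 + 258567/(-319543) = -39831*1/311425 + 258567*(-1/319543) = -39831/311425 - 258567/319543 = -93251945208/99513678775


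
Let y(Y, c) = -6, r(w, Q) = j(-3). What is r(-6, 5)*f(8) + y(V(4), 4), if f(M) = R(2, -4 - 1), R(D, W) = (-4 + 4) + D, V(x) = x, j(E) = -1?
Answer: -8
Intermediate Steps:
r(w, Q) = -1
R(D, W) = D (R(D, W) = 0 + D = D)
f(M) = 2
r(-6, 5)*f(8) + y(V(4), 4) = -1*2 - 6 = -2 - 6 = -8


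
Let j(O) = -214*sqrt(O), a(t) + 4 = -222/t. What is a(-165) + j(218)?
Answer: -146/55 - 214*sqrt(218) ≈ -3162.3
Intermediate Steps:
a(t) = -4 - 222/t
a(-165) + j(218) = (-4 - 222/(-165)) - 214*sqrt(218) = (-4 - 222*(-1/165)) - 214*sqrt(218) = (-4 + 74/55) - 214*sqrt(218) = -146/55 - 214*sqrt(218)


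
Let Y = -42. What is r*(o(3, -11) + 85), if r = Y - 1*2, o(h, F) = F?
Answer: -3256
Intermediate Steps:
r = -44 (r = -42 - 1*2 = -42 - 2 = -44)
r*(o(3, -11) + 85) = -44*(-11 + 85) = -44*74 = -3256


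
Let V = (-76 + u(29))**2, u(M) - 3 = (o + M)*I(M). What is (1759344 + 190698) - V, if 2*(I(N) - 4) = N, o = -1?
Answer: 1752017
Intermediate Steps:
I(N) = 4 + N/2
u(M) = 3 + (-1 + M)*(4 + M/2)
V = 198025 (V = (-76 + (-1 - 1/2*29 + (1/2)*29*(8 + 29)))**2 = (-76 + (-1 - 29/2 + (1/2)*29*37))**2 = (-76 + (-1 - 29/2 + 1073/2))**2 = (-76 + 521)**2 = 445**2 = 198025)
(1759344 + 190698) - V = (1759344 + 190698) - 1*198025 = 1950042 - 198025 = 1752017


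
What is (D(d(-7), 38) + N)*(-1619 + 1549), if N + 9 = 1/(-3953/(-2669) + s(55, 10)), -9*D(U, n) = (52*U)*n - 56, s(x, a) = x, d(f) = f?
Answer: -72849057995/678366 ≈ -1.0739e+5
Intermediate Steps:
D(U, n) = 56/9 - 52*U*n/9 (D(U, n) = -((52*U)*n - 56)/9 = -(52*U*n - 56)/9 = -(-56 + 52*U*n)/9 = 56/9 - 52*U*n/9)
N = -1354063/150748 (N = -9 + 1/(-3953/(-2669) + 55) = -9 + 1/(-3953*(-1/2669) + 55) = -9 + 1/(3953/2669 + 55) = -9 + 1/(150748/2669) = -9 + 2669/150748 = -1354063/150748 ≈ -8.9823)
(D(d(-7), 38) + N)*(-1619 + 1549) = ((56/9 - 52/9*(-7)*38) - 1354063/150748)*(-1619 + 1549) = ((56/9 + 13832/9) - 1354063/150748)*(-70) = (13888/9 - 1354063/150748)*(-70) = (2081401657/1356732)*(-70) = -72849057995/678366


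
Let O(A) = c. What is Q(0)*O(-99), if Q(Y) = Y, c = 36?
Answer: 0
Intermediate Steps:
O(A) = 36
Q(0)*O(-99) = 0*36 = 0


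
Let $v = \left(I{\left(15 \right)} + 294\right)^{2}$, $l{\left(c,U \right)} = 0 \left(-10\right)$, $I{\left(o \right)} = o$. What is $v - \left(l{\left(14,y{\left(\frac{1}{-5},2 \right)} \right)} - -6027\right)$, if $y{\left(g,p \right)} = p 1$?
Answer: $89454$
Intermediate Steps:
$y{\left(g,p \right)} = p$
$l{\left(c,U \right)} = 0$
$v = 95481$ ($v = \left(15 + 294\right)^{2} = 309^{2} = 95481$)
$v - \left(l{\left(14,y{\left(\frac{1}{-5},2 \right)} \right)} - -6027\right) = 95481 - \left(0 - -6027\right) = 95481 - \left(0 + 6027\right) = 95481 - 6027 = 89454$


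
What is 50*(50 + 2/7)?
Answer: 17600/7 ≈ 2514.3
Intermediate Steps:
50*(50 + 2/7) = 50*(352/7) = 17600/7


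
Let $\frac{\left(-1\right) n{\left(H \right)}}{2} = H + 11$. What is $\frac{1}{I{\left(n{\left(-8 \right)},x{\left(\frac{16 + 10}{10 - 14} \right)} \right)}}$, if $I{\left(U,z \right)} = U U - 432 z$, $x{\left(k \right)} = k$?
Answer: $\frac{1}{2844} \approx 0.00035162$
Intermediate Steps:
$n{\left(H \right)} = -22 - 2 H$ ($n{\left(H \right)} = - 2 \left(H + 11\right) = - 2 \left(11 + H\right) = -22 - 2 H$)
$I{\left(U,z \right)} = U^{2} - 432 z$
$\frac{1}{I{\left(n{\left(-8 \right)},x{\left(\frac{16 + 10}{10 - 14} \right)} \right)}} = \frac{1}{\left(-22 - -16\right)^{2} - 432 \frac{16 + 10}{10 - 14}} = \frac{1}{\left(-22 + 16\right)^{2} - 432 \frac{26}{-4}} = \frac{1}{\left(-6\right)^{2} - 432 \cdot 26 \left(- \frac{1}{4}\right)} = \frac{1}{36 - -2808} = \frac{1}{36 + 2808} = \frac{1}{2844}$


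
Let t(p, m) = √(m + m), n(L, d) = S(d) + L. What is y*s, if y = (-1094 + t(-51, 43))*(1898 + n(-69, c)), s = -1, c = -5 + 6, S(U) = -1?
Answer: 1999832 - 1828*√86 ≈ 1.9829e+6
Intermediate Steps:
c = 1
n(L, d) = -1 + L
t(p, m) = √2*√m (t(p, m) = √(2*m) = √2*√m)
y = -1999832 + 1828*√86 (y = (-1094 + √2*√43)*(1898 + (-1 - 69)) = (-1094 + √86)*(1898 - 70) = (-1094 + √86)*1828 = -1999832 + 1828*√86 ≈ -1.9829e+6)
y*s = (-1999832 + 1828*√86)*(-1) = 1999832 - 1828*√86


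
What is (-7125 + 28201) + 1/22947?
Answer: 483630973/22947 ≈ 21076.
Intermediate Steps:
(-7125 + 28201) + 1/22947 = 21076 + 1/22947 = 483630973/22947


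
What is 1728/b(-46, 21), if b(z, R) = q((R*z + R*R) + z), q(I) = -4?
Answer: -432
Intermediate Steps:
b(z, R) = -4
1728/b(-46, 21) = 1728/(-4) = 1728*(-¼) = -432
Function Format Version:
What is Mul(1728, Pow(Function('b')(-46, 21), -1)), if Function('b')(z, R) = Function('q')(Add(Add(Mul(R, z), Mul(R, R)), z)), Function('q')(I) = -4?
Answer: -432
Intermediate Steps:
Function('b')(z, R) = -4
Mul(1728, Pow(Function('b')(-46, 21), -1)) = Mul(1728, Pow(-4, -1)) = Mul(1728, Rational(-1, 4)) = -432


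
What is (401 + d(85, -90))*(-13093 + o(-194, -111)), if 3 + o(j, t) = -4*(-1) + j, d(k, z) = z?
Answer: -4131946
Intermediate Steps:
o(j, t) = 1 + j (o(j, t) = -3 + (-4*(-1) + j) = -3 + (4 + j) = 1 + j)
(401 + d(85, -90))*(-13093 + o(-194, -111)) = (401 - 90)*(-13093 + (1 - 194)) = 311*(-13093 - 193) = 311*(-13286) = -4131946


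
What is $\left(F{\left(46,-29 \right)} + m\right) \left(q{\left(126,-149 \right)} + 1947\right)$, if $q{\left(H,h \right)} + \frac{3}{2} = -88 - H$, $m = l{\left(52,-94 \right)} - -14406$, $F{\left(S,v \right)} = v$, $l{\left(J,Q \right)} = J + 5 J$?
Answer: $\frac{50868007}{2} \approx 2.5434 \cdot 10^{7}$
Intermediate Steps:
$l{\left(J,Q \right)} = 6 J$
$m = 14718$ ($m = 6 \cdot 52 - -14406 = 312 + 14406 = 14718$)
$q{\left(H,h \right)} = - \frac{179}{2} - H$ ($q{\left(H,h \right)} = - \frac{3}{2} - \left(88 + H\right) = - \frac{179}{2} - H$)
$\left(F{\left(46,-29 \right)} + m\right) \left(q{\left(126,-149 \right)} + 1947\right) = \left(-29 + 14718\right) \left(\left(- \frac{179}{2} - 126\right) + 1947\right) = 14689 \left(\left(- \frac{179}{2} - 126\right) + 1947\right) = 14689 \left(- \frac{431}{2} + 1947\right) = 14689 \cdot \frac{3463}{2} = \frac{50868007}{2}$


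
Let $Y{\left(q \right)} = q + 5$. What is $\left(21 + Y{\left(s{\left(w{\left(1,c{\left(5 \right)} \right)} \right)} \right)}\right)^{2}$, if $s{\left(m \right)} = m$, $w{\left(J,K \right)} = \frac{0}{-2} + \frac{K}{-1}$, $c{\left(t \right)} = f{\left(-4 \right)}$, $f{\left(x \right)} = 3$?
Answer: $529$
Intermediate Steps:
$c{\left(t \right)} = 3$
$w{\left(J,K \right)} = - K$ ($w{\left(J,K \right)} = 0 \left(- \frac{1}{2}\right) + K \left(-1\right) = 0 - K = - K$)
$Y{\left(q \right)} = 5 + q$
$\left(21 + Y{\left(s{\left(w{\left(1,c{\left(5 \right)} \right)} \right)} \right)}\right)^{2} = \left(21 + \left(5 - 3\right)\right)^{2} = \left(21 + 2\right)^{2} = 23^{2} = 529$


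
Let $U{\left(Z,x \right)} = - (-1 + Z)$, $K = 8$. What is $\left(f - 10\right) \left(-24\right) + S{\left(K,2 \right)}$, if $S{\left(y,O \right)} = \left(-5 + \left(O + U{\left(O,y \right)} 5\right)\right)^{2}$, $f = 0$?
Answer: $304$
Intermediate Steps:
$U{\left(Z,x \right)} = 1 - Z$
$S{\left(y,O \right)} = 16 O^{2}$ ($S{\left(y,O \right)} = \left(-5 + \left(O + \left(1 - O\right) 5\right)\right)^{2} = \left(-5 - \left(-5 + 4 O\right)\right)^{2} = \left(- 4 O\right)^{2} = 16 O^{2}$)
$\left(f - 10\right) \left(-24\right) + S{\left(K,2 \right)} = \left(0 - 10\right) \left(-24\right) + 16 \cdot 2^{2} = \left(0 - 10\right) \left(-24\right) + 16 \cdot 4 = \left(-10\right) \left(-24\right) + 64 = 240 + 64 = 304$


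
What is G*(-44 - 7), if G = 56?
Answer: -2856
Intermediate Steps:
G*(-44 - 7) = 56*(-44 - 7) = 56*(-51) = -2856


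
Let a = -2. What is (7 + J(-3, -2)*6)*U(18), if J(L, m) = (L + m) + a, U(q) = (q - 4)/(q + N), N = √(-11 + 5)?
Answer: -294/11 + 49*I*√6/33 ≈ -26.727 + 3.6371*I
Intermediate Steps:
N = I*√6 (N = √(-6) = I*√6 ≈ 2.4495*I)
U(q) = (-4 + q)/(q + I*√6) (U(q) = (q - 4)/(q + I*√6) = (-4 + q)/(q + I*√6))
J(L, m) = -2 + L + m (J(L, m) = (L + m) - 2 = -2 + L + m)
(7 + J(-3, -2)*6)*U(18) = (7 + (-2 - 3 - 2)*6)*((-4 + 18)/(18 + I*√6)) = (7 - 7*6)*(14/(18 + I*√6)) = (7 - 42)*(14/(18 + I*√6)) = -490/(18 + I*√6)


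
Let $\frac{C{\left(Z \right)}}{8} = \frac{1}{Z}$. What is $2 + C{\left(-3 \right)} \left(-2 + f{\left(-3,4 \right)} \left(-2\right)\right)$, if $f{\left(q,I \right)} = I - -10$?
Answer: $82$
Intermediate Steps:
$C{\left(Z \right)} = \frac{8}{Z}$
$f{\left(q,I \right)} = 10 + I$ ($f{\left(q,I \right)} = I + 10 = 10 + I$)
$2 + C{\left(-3 \right)} \left(-2 + f{\left(-3,4 \right)} \left(-2\right)\right) = 2 + \frac{8}{-3} \left(-2 + \left(10 + 4\right) \left(-2\right)\right) = 2 + 8 \left(- \frac{1}{3}\right) \left(-2 + 14 \left(-2\right)\right) = 2 - \frac{8 \left(-2 - 28\right)}{3} = 2 - -80 = 2 + 80 = 82$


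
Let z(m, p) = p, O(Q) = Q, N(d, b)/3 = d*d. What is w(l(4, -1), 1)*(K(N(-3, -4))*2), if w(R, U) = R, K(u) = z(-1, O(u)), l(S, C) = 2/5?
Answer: 108/5 ≈ 21.600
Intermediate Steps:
N(d, b) = 3*d² (N(d, b) = 3*(d*d) = 3*d²)
l(S, C) = ⅖ (l(S, C) = 2*(⅕) = ⅖)
K(u) = u
w(l(4, -1), 1)*(K(N(-3, -4))*2) = 2*((3*(-3)²)*2)/5 = 2*((3*9)*2)/5 = 2*(27*2)/5 = (⅖)*54 = 108/5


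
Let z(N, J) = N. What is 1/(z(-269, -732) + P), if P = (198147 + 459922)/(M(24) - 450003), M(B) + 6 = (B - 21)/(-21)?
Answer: -3150064/851973699 ≈ -0.0036974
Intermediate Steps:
M(B) = -5 - B/21 (M(B) = -6 + (B - 21)/(-21) = -6 + (-21 + B)*(-1/21) = -6 + (1 - B/21) = -5 - B/21)
P = -4606483/3150064 (P = (198147 + 459922)/((-5 - 1/21*24) - 450003) = 658069/((-5 - 8/7) - 450003) = 658069/(-43/7 - 450003) = 658069/(-3150064/7) = 658069*(-7/3150064) = -4606483/3150064 ≈ -1.4623)
1/(z(-269, -732) + P) = 1/(-269 - 4606483/3150064) = 1/(-851973699/3150064) = -3150064/851973699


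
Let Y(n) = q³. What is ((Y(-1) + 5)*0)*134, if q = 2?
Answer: 0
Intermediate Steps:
Y(n) = 8 (Y(n) = 2³ = 8)
((Y(-1) + 5)*0)*134 = ((8 + 5)*0)*134 = (13*0)*134 = 0*134 = 0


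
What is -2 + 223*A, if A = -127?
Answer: -28323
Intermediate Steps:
-2 + 223*A = -2 + 223*(-127) = -2 - 28321 = -28323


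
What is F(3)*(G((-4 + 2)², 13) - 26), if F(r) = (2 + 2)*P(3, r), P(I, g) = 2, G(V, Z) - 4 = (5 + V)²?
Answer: 472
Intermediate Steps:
G(V, Z) = 4 + (5 + V)²
F(r) = 8 (F(r) = (2 + 2)*2 = 4*2 = 8)
F(3)*(G((-4 + 2)², 13) - 26) = 8*((4 + (5 + (-4 + 2)²)²) - 26) = 8*((4 + (5 + (-2)²)²) - 26) = 8*((4 + (5 + 4)²) - 26) = 8*((4 + 9²) - 26) = 8*((4 + 81) - 26) = 8*(85 - 26) = 8*59 = 472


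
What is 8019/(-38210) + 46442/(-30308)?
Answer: -252198584/144758585 ≈ -1.7422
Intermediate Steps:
8019/(-38210) + 46442/(-30308) = 8019*(-1/38210) + 46442*(-1/30308) = -8019/38210 - 23221/15154 = -252198584/144758585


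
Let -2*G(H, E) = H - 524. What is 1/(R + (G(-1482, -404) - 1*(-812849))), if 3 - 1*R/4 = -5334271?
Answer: 1/22150948 ≈ 4.5145e-8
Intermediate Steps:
G(H, E) = 262 - H/2 (G(H, E) = -(H - 524)/2 = -(-524 + H)/2 = 262 - H/2)
R = 21337096 (R = 12 - 4*(-5334271) = 12 + 21337084 = 21337096)
1/(R + (G(-1482, -404) - 1*(-812849))) = 1/(21337096 + ((262 - 1/2*(-1482)) - 1*(-812849))) = 1/(21337096 + ((262 + 741) + 812849)) = 1/(21337096 + (1003 + 812849)) = 1/(21337096 + 813852) = 1/22150948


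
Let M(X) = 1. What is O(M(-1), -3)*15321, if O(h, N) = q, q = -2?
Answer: -30642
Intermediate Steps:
O(h, N) = -2
O(M(-1), -3)*15321 = -2*15321 = -30642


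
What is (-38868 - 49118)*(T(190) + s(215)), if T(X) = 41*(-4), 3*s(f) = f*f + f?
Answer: -1347593576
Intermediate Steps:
s(f) = f/3 + f**2/3 (s(f) = (f*f + f)/3 = (f**2 + f)/3 = (f + f**2)/3 = f/3 + f**2/3)
T(X) = -164
(-38868 - 49118)*(T(190) + s(215)) = (-38868 - 49118)*(-164 + (1/3)*215*(1 + 215)) = -87986*(-164 + (1/3)*215*216) = -87986*(-164 + 15480) = -87986*15316 = -1347593576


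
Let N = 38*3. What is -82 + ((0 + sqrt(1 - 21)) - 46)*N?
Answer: -5326 + 228*I*sqrt(5) ≈ -5326.0 + 509.82*I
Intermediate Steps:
N = 114
-82 + ((0 + sqrt(1 - 21)) - 46)*N = -82 + ((0 + sqrt(1 - 21)) - 46)*114 = -82 + ((0 + sqrt(-20)) - 46)*114 = -82 + ((0 + 2*I*sqrt(5)) - 46)*114 = -82 + (2*I*sqrt(5) - 46)*114 = -82 + (-46 + 2*I*sqrt(5))*114 = -82 + (-5244 + 228*I*sqrt(5)) = -5326 + 228*I*sqrt(5)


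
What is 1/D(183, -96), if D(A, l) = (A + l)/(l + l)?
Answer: -64/29 ≈ -2.2069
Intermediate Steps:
D(A, l) = (A + l)/(2*l) (D(A, l) = (A + l)/((2*l)) = (A + l)*(1/(2*l)) = (A + l)/(2*l))
1/D(183, -96) = 1/((½)*(183 - 96)/(-96)) = 1/((½)*(-1/96)*87) = 1/(-29/64) = -64/29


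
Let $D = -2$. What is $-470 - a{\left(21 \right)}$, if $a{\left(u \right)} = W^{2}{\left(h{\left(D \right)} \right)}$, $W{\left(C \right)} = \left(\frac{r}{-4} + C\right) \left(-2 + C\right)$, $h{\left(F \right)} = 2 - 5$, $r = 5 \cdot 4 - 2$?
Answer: $- \frac{7505}{4} \approx -1876.3$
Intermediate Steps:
$r = 18$ ($r = 20 - 2 = 18$)
$h{\left(F \right)} = -3$ ($h{\left(F \right)} = 2 - 5 = -3$)
$W{\left(C \right)} = \left(-2 + C\right) \left(- \frac{9}{2} + C\right)$ ($W{\left(C \right)} = \left(\frac{18}{-4} + C\right) \left(-2 + C\right) = \left(18 \left(- \frac{1}{4}\right) + C\right) \left(-2 + C\right) = \left(- \frac{9}{2} + C\right) \left(-2 + C\right) = \left(-2 + C\right) \left(- \frac{9}{2} + C\right)$)
$a{\left(u \right)} = \frac{5625}{4}$ ($a{\left(u \right)} = \left(9 + \left(-3\right)^{2} - - \frac{39}{2}\right)^{2} = \left(9 + 9 + \frac{39}{2}\right)^{2} = \left(\frac{75}{2}\right)^{2} = \frac{5625}{4}$)
$-470 - a{\left(21 \right)} = -470 - \frac{5625}{4} = - \frac{7505}{4}$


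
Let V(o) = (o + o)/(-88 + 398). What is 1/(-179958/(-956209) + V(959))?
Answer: 148212395/944897921 ≈ 0.15686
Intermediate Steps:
V(o) = o/155 (V(o) = (2*o)/310 = (2*o)*(1/310) = o/155)
1/(-179958/(-956209) + V(959)) = 1/(-179958/(-956209) + (1/155)*959) = 1/(-179958*(-1/956209) + 959/155) = 1/(179958/956209 + 959/155) = 1/(944897921/148212395) = 148212395/944897921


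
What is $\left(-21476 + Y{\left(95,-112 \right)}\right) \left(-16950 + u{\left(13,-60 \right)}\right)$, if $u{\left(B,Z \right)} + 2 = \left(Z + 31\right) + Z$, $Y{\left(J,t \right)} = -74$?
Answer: $367233550$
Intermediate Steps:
$u{\left(B,Z \right)} = 29 + 2 Z$ ($u{\left(B,Z \right)} = -2 + \left(\left(Z + 31\right) + Z\right) = -2 + \left(\left(31 + Z\right) + Z\right) = -2 + \left(31 + 2 Z\right) = 29 + 2 Z$)
$\left(-21476 + Y{\left(95,-112 \right)}\right) \left(-16950 + u{\left(13,-60 \right)}\right) = \left(-21476 - 74\right) \left(-16950 + \left(29 + 2 \left(-60\right)\right)\right) = - 21550 \left(-16950 + \left(29 - 120\right)\right) = - 21550 \left(-16950 - 91\right) = \left(-21550\right) \left(-17041\right) = 367233550$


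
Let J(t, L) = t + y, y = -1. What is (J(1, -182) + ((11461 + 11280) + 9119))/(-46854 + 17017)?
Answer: -31860/29837 ≈ -1.0678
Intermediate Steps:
J(t, L) = -1 + t (J(t, L) = t - 1 = -1 + t)
(J(1, -182) + ((11461 + 11280) + 9119))/(-46854 + 17017) = ((-1 + 1) + ((11461 + 11280) + 9119))/(-46854 + 17017) = (0 + (22741 + 9119))/(-29837) = (0 + 31860)*(-1/29837) = 31860*(-1/29837) = -31860/29837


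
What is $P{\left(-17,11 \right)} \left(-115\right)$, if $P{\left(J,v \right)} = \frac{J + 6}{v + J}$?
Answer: $- \frac{1265}{6} \approx -210.83$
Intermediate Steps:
$P{\left(J,v \right)} = \frac{6 + J}{J + v}$
$P{\left(-17,11 \right)} \left(-115\right) = \frac{6 - 17}{-17 + 11} \left(-115\right) = \frac{1}{-6} \left(-11\right) \left(-115\right) = \left(- \frac{1}{6}\right) \left(-11\right) \left(-115\right) = \frac{11}{6} \left(-115\right) = - \frac{1265}{6}$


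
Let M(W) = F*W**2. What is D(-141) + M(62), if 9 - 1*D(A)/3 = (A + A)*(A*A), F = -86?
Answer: 16488769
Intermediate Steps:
D(A) = 27 - 6*A**3 (D(A) = 27 - 3*(A + A)*A*A = 27 - 3*2*A*A**2 = 27 - 6*A**3)
M(W) = -86*W**2
D(-141) + M(62) = (27 - 6*(-141)**3) - 86*62**2 = (27 - 6*(-2803221)) - 86*3844 = (27 + 16819326) - 330584 = 16819353 - 330584 = 16488769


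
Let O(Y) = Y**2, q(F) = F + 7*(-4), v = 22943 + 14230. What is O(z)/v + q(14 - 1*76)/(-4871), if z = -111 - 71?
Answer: 164692574/181069683 ≈ 0.90955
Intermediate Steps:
v = 37173
q(F) = -28 + F (q(F) = F - 28 = -28 + F)
z = -182
O(z)/v + q(14 - 1*76)/(-4871) = (-182)**2/37173 + (-28 + (14 - 1*76))/(-4871) = 33124*(1/37173) + (-28 + (14 - 76))*(-1/4871) = 33124/37173 + (-28 - 62)*(-1/4871) = 33124/37173 - 90*(-1/4871) = 33124/37173 + 90/4871 = 164692574/181069683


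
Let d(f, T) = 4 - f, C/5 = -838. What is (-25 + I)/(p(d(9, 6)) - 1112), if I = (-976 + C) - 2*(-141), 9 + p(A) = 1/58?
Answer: 284722/65017 ≈ 4.3792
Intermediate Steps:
C = -4190 (C = 5*(-838) = -4190)
p(A) = -521/58 (p(A) = -9 + 1/58 = -521/58)
I = -4884 (I = (-976 - 4190) - 2*(-141) = -5166 + 282 = -4884)
(-25 + I)/(p(d(9, 6)) - 1112) = (-25 - 4884)/(-521/58 - 1112) = -4909/(-65017/58) = -4909*(-58/65017) = 284722/65017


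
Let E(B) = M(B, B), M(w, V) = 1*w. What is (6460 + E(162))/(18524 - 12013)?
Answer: 6622/6511 ≈ 1.0170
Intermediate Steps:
M(w, V) = w
E(B) = B
(6460 + E(162))/(18524 - 12013) = (6460 + 162)/(18524 - 12013) = 6622/6511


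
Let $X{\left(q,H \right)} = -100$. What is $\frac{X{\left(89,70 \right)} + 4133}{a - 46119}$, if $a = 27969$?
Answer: $- \frac{4033}{18150} \approx -0.2222$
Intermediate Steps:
$\frac{X{\left(89,70 \right)} + 4133}{a - 46119} = \frac{-100 + 4133}{27969 - 46119} = \frac{4033}{-18150} = 4033 \left(- \frac{1}{18150}\right) = - \frac{4033}{18150}$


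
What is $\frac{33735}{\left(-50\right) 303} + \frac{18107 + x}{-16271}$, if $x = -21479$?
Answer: $- \frac{33187759}{16433710} \approx -2.0195$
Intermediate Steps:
$\frac{33735}{\left(-50\right) 303} + \frac{18107 + x}{-16271} = \frac{33735}{\left(-50\right) 303} + \frac{18107 - 21479}{-16271} = \frac{33735}{-15150} - - \frac{3372}{16271} = 33735 \left(- \frac{1}{15150}\right) + \frac{3372}{16271} = - \frac{2249}{1010} + \frac{3372}{16271} = - \frac{33187759}{16433710}$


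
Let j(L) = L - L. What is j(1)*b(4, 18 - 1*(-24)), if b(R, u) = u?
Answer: 0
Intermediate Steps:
j(L) = 0
j(1)*b(4, 18 - 1*(-24)) = 0*(18 - 1*(-24)) = 0*(18 + 24) = 0*42 = 0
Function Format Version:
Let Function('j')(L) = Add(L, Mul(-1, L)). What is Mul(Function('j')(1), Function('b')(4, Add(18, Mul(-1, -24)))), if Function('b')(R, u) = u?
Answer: 0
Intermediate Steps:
Function('j')(L) = 0
Mul(Function('j')(1), Function('b')(4, Add(18, Mul(-1, -24)))) = Mul(0, Add(18, Mul(-1, -24))) = Mul(0, Add(18, 24)) = Mul(0, 42) = 0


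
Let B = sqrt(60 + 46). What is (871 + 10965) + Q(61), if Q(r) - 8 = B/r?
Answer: 11844 + sqrt(106)/61 ≈ 11844.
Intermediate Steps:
B = sqrt(106) ≈ 10.296
Q(r) = 8 + sqrt(106)/r
(871 + 10965) + Q(61) = (871 + 10965) + (8 + sqrt(106)/61) = 11836 + (8 + sqrt(106)*(1/61)) = 11836 + (8 + sqrt(106)/61) = 11844 + sqrt(106)/61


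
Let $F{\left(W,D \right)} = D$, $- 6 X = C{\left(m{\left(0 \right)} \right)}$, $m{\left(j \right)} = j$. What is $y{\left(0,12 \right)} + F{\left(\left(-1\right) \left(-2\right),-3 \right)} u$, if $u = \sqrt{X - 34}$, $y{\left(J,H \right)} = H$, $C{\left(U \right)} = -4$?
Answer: $12 - 10 i \sqrt{3} \approx 12.0 - 17.32 i$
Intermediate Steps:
$X = \frac{2}{3}$ ($X = \left(- \frac{1}{6}\right) \left(-4\right) = \frac{2}{3} \approx 0.66667$)
$u = \frac{10 i \sqrt{3}}{3}$ ($u = \sqrt{\frac{2}{3} - 34} = \sqrt{- \frac{100}{3}} = \frac{10 i \sqrt{3}}{3} \approx 5.7735 i$)
$y{\left(0,12 \right)} + F{\left(\left(-1\right) \left(-2\right),-3 \right)} u = 12 - 3 \frac{10 i \sqrt{3}}{3} = 12 - 10 i \sqrt{3}$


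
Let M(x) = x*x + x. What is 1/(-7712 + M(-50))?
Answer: -1/5262 ≈ -0.00019004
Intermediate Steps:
M(x) = x + x**2 (M(x) = x**2 + x = x + x**2)
1/(-7712 + M(-50)) = 1/(-7712 - 50*(1 - 50)) = 1/(-7712 - 50*(-49)) = 1/(-7712 + 2450) = 1/(-5262) = -1/5262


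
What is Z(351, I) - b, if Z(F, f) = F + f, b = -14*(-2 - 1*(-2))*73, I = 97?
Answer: 448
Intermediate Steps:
b = 0 (b = -14*(-2 + 2)*73 = -14*0*73 = 0*73 = 0)
Z(351, I) - b = (351 + 97) - 1*0 = 448 + 0 = 448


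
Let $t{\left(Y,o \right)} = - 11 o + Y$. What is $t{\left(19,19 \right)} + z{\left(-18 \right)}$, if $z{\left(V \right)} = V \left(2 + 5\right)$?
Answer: $-316$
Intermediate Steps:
$z{\left(V \right)} = 7 V$ ($z{\left(V \right)} = V 7 = 7 V$)
$t{\left(Y,o \right)} = Y - 11 o$
$t{\left(19,19 \right)} + z{\left(-18 \right)} = \left(19 - 209\right) + 7 \left(-18\right) = \left(19 - 209\right) - 126 = -190 - 126 = -316$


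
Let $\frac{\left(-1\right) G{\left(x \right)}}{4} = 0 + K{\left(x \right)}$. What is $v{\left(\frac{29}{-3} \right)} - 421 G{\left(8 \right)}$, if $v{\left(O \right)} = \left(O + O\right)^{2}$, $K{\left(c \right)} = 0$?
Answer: $\frac{3364}{9} \approx 373.78$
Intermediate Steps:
$G{\left(x \right)} = 0$ ($G{\left(x \right)} = - 4 \left(0 + 0\right) = \left(-4\right) 0 = 0$)
$v{\left(O \right)} = 4 O^{2}$ ($v{\left(O \right)} = \left(2 O\right)^{2} = 4 O^{2}$)
$v{\left(\frac{29}{-3} \right)} - 421 G{\left(8 \right)} = 4 \left(\frac{29}{-3}\right)^{2} - 0 = 4 \left(29 \left(- \frac{1}{3}\right)\right)^{2} + 0 = 4 \left(- \frac{29}{3}\right)^{2} + 0 = 4 \cdot \frac{841}{9} + 0 = \frac{3364}{9} + 0 = \frac{3364}{9}$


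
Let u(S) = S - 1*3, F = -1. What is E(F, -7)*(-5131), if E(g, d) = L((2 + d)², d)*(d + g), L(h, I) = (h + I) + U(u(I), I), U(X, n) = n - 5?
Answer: 246288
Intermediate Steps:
u(S) = -3 + S (u(S) = S - 3 = -3 + S)
U(X, n) = -5 + n
L(h, I) = -5 + h + 2*I (L(h, I) = (h + I) + (-5 + I) = (I + h) + (-5 + I) = -5 + h + 2*I)
E(g, d) = (d + g)*(-5 + (2 + d)² + 2*d) (E(g, d) = (-5 + (2 + d)² + 2*d)*(d + g) = (d + g)*(-5 + (2 + d)² + 2*d))
E(F, -7)*(-5131) = ((-7 - 1)*(-5 + (2 - 7)² + 2*(-7)))*(-5131) = -8*(-5 + (-5)² - 14)*(-5131) = -8*(-5 + 25 - 14)*(-5131) = -8*6*(-5131) = -48*(-5131) = 246288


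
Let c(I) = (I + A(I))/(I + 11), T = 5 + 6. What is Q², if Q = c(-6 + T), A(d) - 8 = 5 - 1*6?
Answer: 9/16 ≈ 0.56250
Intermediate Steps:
T = 11
A(d) = 7 (A(d) = 8 + (5 - 1*6) = 8 + (5 - 6) = 8 - 1 = 7)
c(I) = (7 + I)/(11 + I) (c(I) = (I + 7)/(I + 11) = (7 + I)/(11 + I))
Q = ¾ (Q = (7 + (-6 + 11))/(11 + (-6 + 11)) = (7 + 5)/(11 + 5) = 12/16 = (1/16)*12 = ¾ ≈ 0.75000)
Q² = (¾)² = 9/16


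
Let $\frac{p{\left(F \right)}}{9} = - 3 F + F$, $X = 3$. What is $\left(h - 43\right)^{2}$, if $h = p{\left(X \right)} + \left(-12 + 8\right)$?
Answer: $10201$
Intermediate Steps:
$p{\left(F \right)} = - 18 F$ ($p{\left(F \right)} = 9 \left(- 3 F + F\right) = 9 \left(- 2 F\right) = - 18 F$)
$h = -58$ ($h = \left(-18\right) 3 + \left(-12 + 8\right) = -54 - 4 = -58$)
$\left(h - 43\right)^{2} = \left(-58 - 43\right)^{2} = \left(-101\right)^{2} = 10201$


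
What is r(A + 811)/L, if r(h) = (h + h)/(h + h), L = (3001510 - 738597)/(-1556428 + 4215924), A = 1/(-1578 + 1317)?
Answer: 2659496/2262913 ≈ 1.1753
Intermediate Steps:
A = -1/261 (A = 1/(-261) = -1/261 ≈ -0.0038314)
L = 2262913/2659496 ≈ 0.85088
r(h) = 1 (r(h) = (2*h)/((2*h)) = (2*h)*(1/(2*h)) = 1)
r(A + 811)/L = 1/(2262913/2659496) = 1*(2659496/2262913) = 2659496/2262913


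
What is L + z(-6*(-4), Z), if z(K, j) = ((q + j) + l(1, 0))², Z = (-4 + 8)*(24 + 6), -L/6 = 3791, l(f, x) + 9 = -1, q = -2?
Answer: -11082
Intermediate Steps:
l(f, x) = -10 (l(f, x) = -9 - 1 = -10)
L = -22746 (L = -6*3791 = -22746)
Z = 120 (Z = 4*30 = 120)
z(K, j) = (-12 + j)² (z(K, j) = ((-2 + j) - 10)² = (-12 + j)²)
L + z(-6*(-4), Z) = -22746 + (-12 + 120)² = -22746 + 108² = -22746 + 11664 = -11082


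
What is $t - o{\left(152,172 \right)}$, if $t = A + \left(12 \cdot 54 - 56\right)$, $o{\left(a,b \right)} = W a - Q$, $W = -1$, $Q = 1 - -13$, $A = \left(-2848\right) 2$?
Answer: $-4938$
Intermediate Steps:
$A = -5696$
$Q = 14$ ($Q = 1 + 13 = 14$)
$o{\left(a,b \right)} = -14 - a$ ($o{\left(a,b \right)} = - a - 14 = -14 - a$)
$t = -5104$ ($t = -5696 + \left(12 \cdot 54 - 56\right) = -5696 + \left(648 - 56\right) = -5696 + 592 = -5104$)
$t - o{\left(152,172 \right)} = -5104 - \left(-14 - 152\right) = -5104 - -166 = -5104 + 166 = -4938$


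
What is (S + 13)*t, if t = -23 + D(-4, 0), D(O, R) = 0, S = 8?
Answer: -483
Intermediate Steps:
t = -23 (t = -23 + 0 = -23)
(S + 13)*t = (8 + 13)*(-23) = 21*(-23) = -483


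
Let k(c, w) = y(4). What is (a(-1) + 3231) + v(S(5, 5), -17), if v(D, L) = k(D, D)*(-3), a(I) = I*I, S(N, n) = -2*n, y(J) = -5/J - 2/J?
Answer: 12949/4 ≈ 3237.3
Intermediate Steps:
y(J) = -7/J
k(c, w) = -7/4
a(I) = I**2
v(D, L) = 21/4 (v(D, L) = -7/4*(-3) = 21/4)
(a(-1) + 3231) + v(S(5, 5), -17) = ((-1)**2 + 3231) + 21/4 = (1 + 3231) + 21/4 = 3232 + 21/4 = 12949/4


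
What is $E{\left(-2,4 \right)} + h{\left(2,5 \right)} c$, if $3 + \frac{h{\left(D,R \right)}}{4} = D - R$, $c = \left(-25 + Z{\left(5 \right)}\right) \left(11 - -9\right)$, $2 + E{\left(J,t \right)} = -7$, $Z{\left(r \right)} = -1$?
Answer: $12471$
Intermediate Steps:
$E{\left(J,t \right)} = -9$ ($E{\left(J,t \right)} = -2 - 7 = -9$)
$c = -520$ ($c = \left(-25 - 1\right) \left(11 - -9\right) = - 26 \left(11 + 9\right) = \left(-26\right) 20 = -520$)
$h{\left(D,R \right)} = -12 - 4 R + 4 D$ ($h{\left(D,R \right)} = -12 + 4 \left(D - R\right) = -12 + \left(- 4 R + 4 D\right) = -12 - 4 R + 4 D$)
$E{\left(-2,4 \right)} + h{\left(2,5 \right)} c = -9 + \left(-12 - 20 + 4 \cdot 2\right) \left(-520\right) = -9 + \left(-12 - 20 + 8\right) \left(-520\right) = -9 - -12480 = -9 + 12480 = 12471$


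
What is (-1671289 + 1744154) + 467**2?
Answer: 290954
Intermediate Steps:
(-1671289 + 1744154) + 467**2 = 72865 + 218089 = 290954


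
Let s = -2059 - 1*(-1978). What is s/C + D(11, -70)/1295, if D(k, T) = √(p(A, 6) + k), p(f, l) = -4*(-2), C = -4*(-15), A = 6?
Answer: -27/20 + √19/1295 ≈ -1.3466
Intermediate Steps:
C = 60
p(f, l) = 8
D(k, T) = √(8 + k)
s = -81 (s = -2059 + 1978 = -81)
s/C + D(11, -70)/1295 = -81/60 + √(8 + 11)/1295 = -81*1/60 + √19*(1/1295) = -27/20 + √19/1295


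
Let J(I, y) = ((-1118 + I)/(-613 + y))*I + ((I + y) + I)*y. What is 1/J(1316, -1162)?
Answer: -1775/3032209068 ≈ -5.8538e-7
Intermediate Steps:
J(I, y) = y*(y + 2*I) + I*(-1118 + I)/(-613 + y) (J(I, y) = ((-1118 + I)/(-613 + y))*I + (y + 2*I)*y = I*(-1118 + I)/(-613 + y) + y*(y + 2*I) = y*(y + 2*I) + I*(-1118 + I)/(-613 + y))
1/J(1316, -1162) = 1/((1316² + (-1162)³ - 1118*1316 - 613*(-1162)² - 1226*1316*(-1162) + 2*1316*(-1162)²)/(-613 - 1162)) = 1/((1731856 - 1568983528 - 1471288 - 613*1350244 + 1874789392 + 2*1316*1350244)/(-1775)) = 1/(-(1731856 - 1568983528 - 1471288 - 827699572 + 1874789392 + 3553842208)/1775) = 1/(-1/1775*3032209068) = 1/(-3032209068/1775) = -1775/3032209068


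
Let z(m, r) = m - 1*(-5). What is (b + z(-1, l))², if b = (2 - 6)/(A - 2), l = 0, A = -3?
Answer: 576/25 ≈ 23.040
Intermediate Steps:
z(m, r) = 5 + m (z(m, r) = m + 5 = 5 + m)
b = ⅘ (b = (2 - 6)/(-3 - 2) = -4/(-5) = -4*(-⅕) = ⅘ ≈ 0.80000)
(b + z(-1, l))² = (⅘ + (5 - 1))² = (⅘ + 4)² = (24/5)² = 576/25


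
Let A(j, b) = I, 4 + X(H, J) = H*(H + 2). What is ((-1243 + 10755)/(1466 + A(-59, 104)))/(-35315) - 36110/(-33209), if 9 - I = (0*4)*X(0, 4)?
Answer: 1880640474742/1729844356625 ≈ 1.0872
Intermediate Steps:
X(H, J) = -4 + H*(2 + H) (X(H, J) = -4 + H*(H + 2) = -4 + H*(2 + H))
I = 9 (I = 9 - 0*4*(-4 + 0² + 2*0) = 9 - 0*(-4 + 0 + 0) = 9 - 0*(-4) = 9 - 1*0 = 9 + 0 = 9)
A(j, b) = 9
((-1243 + 10755)/(1466 + A(-59, 104)))/(-35315) - 36110/(-33209) = ((-1243 + 10755)/(1466 + 9))/(-35315) - 36110/(-33209) = (9512/1475)*(-1/35315) - 36110*(-1/33209) = (9512*(1/1475))*(-1/35315) + 36110/33209 = (9512/1475)*(-1/35315) + 36110/33209 = -9512/52089625 + 36110/33209 = 1880640474742/1729844356625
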